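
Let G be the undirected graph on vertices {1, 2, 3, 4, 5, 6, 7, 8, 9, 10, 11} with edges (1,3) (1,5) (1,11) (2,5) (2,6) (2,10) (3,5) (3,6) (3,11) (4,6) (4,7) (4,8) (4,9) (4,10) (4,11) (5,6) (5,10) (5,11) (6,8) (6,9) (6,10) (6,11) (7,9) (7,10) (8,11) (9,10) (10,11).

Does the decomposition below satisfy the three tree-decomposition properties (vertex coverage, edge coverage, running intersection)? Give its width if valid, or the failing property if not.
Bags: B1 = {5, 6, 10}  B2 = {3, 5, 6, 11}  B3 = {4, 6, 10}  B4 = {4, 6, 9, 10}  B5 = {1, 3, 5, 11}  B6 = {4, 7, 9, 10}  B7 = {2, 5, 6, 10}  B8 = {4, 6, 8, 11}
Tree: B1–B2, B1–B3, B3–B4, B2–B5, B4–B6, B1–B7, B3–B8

No — edge (11,10) lies in no bag.

A tree decomposition must satisfy three properties: every vertex lies in some bag; for every edge, both endpoints lie together in some bag; and for every vertex, the bags containing it form a connected subtree. Here edge (11,10) lies in no bag, so the decomposition is invalid.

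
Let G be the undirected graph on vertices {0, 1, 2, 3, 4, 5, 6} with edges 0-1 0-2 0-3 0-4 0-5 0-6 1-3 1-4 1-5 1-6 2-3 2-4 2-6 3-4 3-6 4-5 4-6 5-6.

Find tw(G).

A width-4 tree decomposition is:
Bags: B1 = {0, 1, 4, 5, 6}  B2 = {0, 1, 3, 4, 6}  B3 = {0, 2, 3, 4, 6}
Tree: B1–B2, B2–B3
Each bag holds 5 vertices, so the decomposition has width 4, which upper-bounds the treewidth. Conversely, {0, 1, 3, 4, 6} is a clique of size 5, and the vertices of any clique must share a bag in every tree decomposition; so some bag has ≥ 5 vertices and tw(G) ≥ 4. The upper and lower bounds meet at 4, so that is the treewidth.

4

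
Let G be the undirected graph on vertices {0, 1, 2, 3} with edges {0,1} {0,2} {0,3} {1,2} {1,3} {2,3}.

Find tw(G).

3

A width-3 tree decomposition is:
Bags: B1 = {0, 1, 2, 3}
Tree: (single bag)
A single bag containing all 4 vertices is trivially a valid decomposition of width 3. For the lower bound, the 4 vertices {0, 1, 2, 3} are pairwise adjacent, and any tree decomposition puts a clique entirely inside one bag — forcing width ≥ 3. The upper and lower bounds meet at 3, so that is the treewidth.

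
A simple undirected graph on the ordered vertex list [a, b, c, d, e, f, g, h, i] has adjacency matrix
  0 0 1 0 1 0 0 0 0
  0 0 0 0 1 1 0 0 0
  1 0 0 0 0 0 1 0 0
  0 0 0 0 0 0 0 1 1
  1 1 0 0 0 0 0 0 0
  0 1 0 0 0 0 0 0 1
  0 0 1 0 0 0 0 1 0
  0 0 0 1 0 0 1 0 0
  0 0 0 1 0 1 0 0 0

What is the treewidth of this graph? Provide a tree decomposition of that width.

Treewidth 2.
Bags: B1 = {a, c, e}  B2 = {b, c, e}  B3 = {b, c, f}  B4 = {c, f, i}  B5 = {c, d, i}  B6 = {c, d, h}  B7 = {c, g, h}
Tree: B1–B2, B2–B3, B3–B4, B4–B5, B5–B6, B6–B7

The largest bag has 3 vertices, giving width 2; this decomposition certifies tw(G) ≤ 2. Since c–a–e–b–f–i–d–h–g–c is a cycle in G, G is not acyclic. Forests are exactly the graphs of treewidth ≤ 1, so tw(G) ≥ 2. Therefore the treewidth is 2.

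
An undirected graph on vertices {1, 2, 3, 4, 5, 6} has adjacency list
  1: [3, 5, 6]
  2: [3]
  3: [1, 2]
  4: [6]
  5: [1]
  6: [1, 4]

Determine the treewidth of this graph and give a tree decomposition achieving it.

Every bag has size at most 2, so the width is 2 − 1 = 1 and tw(G) ≤ 1. G has an edge, so its treewidth is at least 1. Combining the bounds, tw(G) = 1.

Treewidth 1.
One optimal decomposition is:
Bags: B1 = {1, 5}  B2 = {1, 3}  B3 = {2, 3}  B4 = {1, 6}  B5 = {4, 6}
Tree: B1–B2, B2–B3, B2–B4, B4–B5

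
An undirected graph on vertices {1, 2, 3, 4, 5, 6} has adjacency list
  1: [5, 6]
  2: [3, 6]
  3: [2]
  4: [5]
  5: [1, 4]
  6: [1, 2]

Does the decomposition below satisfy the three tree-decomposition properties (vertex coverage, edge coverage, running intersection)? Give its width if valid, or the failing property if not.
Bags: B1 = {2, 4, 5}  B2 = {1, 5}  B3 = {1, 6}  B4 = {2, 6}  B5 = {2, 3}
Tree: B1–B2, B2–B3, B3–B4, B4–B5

A tree decomposition must satisfy three properties: every vertex lies in some bag; for every edge, both endpoints lie together in some bag; and for every vertex, the bags containing it form a connected subtree. Here bags containing vertex 2 are not connected in the tree, so the decomposition is invalid.

No — bags containing vertex 2 are not connected in the tree.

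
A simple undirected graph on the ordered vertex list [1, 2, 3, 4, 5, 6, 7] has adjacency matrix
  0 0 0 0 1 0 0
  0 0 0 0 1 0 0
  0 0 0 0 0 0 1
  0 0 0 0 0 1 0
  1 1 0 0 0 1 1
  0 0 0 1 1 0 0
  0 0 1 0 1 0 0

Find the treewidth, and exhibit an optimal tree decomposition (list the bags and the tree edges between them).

Treewidth 1.
Bags: B1 = {5, 6}  B2 = {2, 5}  B3 = {4, 6}  B4 = {1, 5}  B5 = {5, 7}  B6 = {3, 7}
Tree: B1–B2, B1–B3, B2–B4, B4–B5, B5–B6

Each bag holds 2 vertices, so the decomposition has width 1, which upper-bounds the treewidth. Since G has at least one edge (e.g. 6–5), it is not an edgeless graph, so tw(G) ≥ 1. Hence tw(G) = 1 exactly.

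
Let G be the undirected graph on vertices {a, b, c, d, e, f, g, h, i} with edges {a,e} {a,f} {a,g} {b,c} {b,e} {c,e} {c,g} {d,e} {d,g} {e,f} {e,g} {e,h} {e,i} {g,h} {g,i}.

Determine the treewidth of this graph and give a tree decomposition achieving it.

Treewidth 2.
One optimal decomposition is:
Bags: B1 = {c, e, g}  B2 = {a, e, g}  B3 = {b, c, e}  B4 = {d, e, g}  B5 = {a, e, f}  B6 = {e, g, i}  B7 = {e, g, h}
Tree: B1–B2, B1–B3, B2–B4, B2–B5, B1–B6, B6–B7

The largest bag has 3 vertices, giving width 2; this decomposition certifies tw(G) ≤ 2. Conversely, {d, e, g} is a clique of size 3, and the vertices of any clique must share a bag in every tree decomposition; so some bag has ≥ 3 vertices and tw(G) ≥ 2. The upper and lower bounds meet at 2, so that is the treewidth.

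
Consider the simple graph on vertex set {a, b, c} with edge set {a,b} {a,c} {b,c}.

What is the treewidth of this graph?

2

A width-2 tree decomposition is:
Bags: B1 = {a, b, c}
Tree: (single bag)
With just one bag of size 3, the width is 3 − 1 = 2, so tw(G) ≤ 2. For the lower bound, the 3 vertices {a, b, c} are pairwise adjacent, and any tree decomposition puts a clique entirely inside one bag — forcing width ≥ 2. Combining the bounds, tw(G) = 2.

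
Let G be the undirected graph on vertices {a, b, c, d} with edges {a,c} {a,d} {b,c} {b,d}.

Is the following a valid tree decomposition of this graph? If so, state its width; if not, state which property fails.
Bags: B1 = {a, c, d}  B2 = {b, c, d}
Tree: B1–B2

Yes; width 2.

Checking the three conditions: (i) the bags cover all of {a, b, c, d}; (ii) for each edge, some bag contains both endpoints; (iii) the bags containing any fixed vertex form a subtree. All hold, so the decomposition is valid with width 3 − 1 = 2.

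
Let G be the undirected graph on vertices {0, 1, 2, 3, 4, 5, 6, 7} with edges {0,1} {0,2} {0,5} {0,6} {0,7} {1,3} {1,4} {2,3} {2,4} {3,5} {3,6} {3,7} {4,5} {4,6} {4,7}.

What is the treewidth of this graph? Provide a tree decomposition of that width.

Treewidth 3.
Bags: B1 = {0, 3, 4, 7}  B2 = {0, 3, 4, 5}  B3 = {0, 3, 4, 6}  B4 = {0, 1, 3, 4}  B5 = {0, 2, 3, 4}
Tree: B1–B2, B2–B3, B3–B4, B4–B5

Every bag has size at most 4, so the width is 4 − 1 = 3 and tw(G) ≤ 3. For the lower bound: the 4 vertex sets {0,7}, {3,5}, {4}, {6} are disjoint, each induces a connected subgraph, and every pair is joined by at least one edge of G. Contracting each set to a single vertex therefore yields K_{4} as a minor, and since treewidth is minor-monotone, tw(G) ≥ tw(K_{4}) = 3. The upper and lower bounds meet at 3, so that is the treewidth.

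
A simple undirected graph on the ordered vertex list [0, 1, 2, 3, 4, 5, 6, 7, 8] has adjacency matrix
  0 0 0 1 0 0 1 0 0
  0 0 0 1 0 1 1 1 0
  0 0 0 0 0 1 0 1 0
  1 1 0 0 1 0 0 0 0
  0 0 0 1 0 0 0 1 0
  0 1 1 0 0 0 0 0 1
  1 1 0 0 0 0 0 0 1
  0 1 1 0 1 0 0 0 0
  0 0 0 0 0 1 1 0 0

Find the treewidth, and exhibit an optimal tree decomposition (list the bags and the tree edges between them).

Each bag holds 4 vertices, so the decomposition has width 3, which upper-bounds the treewidth. For the lower bound: the 4 vertex sets {2,5,8}, {6}, {1}, {0,3,4,7} are disjoint, each induces a connected subgraph, and every pair is joined by at least one edge of G. Contracting each set to a single vertex therefore yields K_{4} as a minor, and since treewidth is minor-monotone, tw(G) ≥ tw(K_{4}) = 3. Combining the bounds, tw(G) = 3.

Treewidth 3.
One optimal decomposition is:
Bags: B1 = {2, 5, 6, 8}  B2 = {1, 2, 5, 6}  B3 = {1, 2, 6, 7}  B4 = {0, 1, 6, 7}  B5 = {0, 1, 3, 7}  B6 = {0, 3, 4, 7}
Tree: B1–B2, B2–B3, B3–B4, B4–B5, B5–B6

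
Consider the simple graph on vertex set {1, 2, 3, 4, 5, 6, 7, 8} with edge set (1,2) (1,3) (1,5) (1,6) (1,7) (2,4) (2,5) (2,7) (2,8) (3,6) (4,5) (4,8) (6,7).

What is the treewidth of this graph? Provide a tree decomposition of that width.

Each bag holds 3 vertices, so the decomposition has width 2, which upper-bounds the treewidth. On the other hand G contains the 3-clique {2, 4, 8}. A clique must lie in a single bag of any decomposition, so no decomposition can have width below 2. The upper and lower bounds meet at 2, so that is the treewidth.

Treewidth 2.
One optimal decomposition is:
Bags: B1 = {1, 6, 7}  B2 = {1, 2, 7}  B3 = {1, 2, 5}  B4 = {2, 4, 5}  B5 = {1, 3, 6}  B6 = {2, 4, 8}
Tree: B1–B2, B2–B3, B3–B4, B1–B5, B4–B6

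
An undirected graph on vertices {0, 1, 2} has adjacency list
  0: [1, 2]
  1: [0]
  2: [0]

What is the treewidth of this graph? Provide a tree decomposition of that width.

Treewidth 1.
One optimal decomposition is:
Bags: B1 = {0, 1}  B2 = {0, 2}
Tree: B1–B2

Each bag holds 2 vertices, so the decomposition has width 1, which upper-bounds the treewidth. G has an edge, so its treewidth is at least 1. Hence tw(G) = 1 exactly.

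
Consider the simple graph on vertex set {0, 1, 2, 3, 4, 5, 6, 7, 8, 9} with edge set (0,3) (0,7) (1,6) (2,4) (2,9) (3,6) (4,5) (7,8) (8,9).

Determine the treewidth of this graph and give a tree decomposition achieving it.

Treewidth 1.
Bags: B1 = {4, 5}  B2 = {2, 4}  B3 = {2, 9}  B4 = {8, 9}  B5 = {7, 8}  B6 = {0, 7}  B7 = {0, 3}  B8 = {3, 6}  B9 = {1, 6}
Tree: B1–B2, B2–B3, B3–B4, B4–B5, B5–B6, B6–B7, B7–B8, B8–B9

Each bag holds 2 vertices, so the decomposition has width 1, which upper-bounds the treewidth. G has an edge, so its treewidth is at least 1. Combining the bounds, tw(G) = 1.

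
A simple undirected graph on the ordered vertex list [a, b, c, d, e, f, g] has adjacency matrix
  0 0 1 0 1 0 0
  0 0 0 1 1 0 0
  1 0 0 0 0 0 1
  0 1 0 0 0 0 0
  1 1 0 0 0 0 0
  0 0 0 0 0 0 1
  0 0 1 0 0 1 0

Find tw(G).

A width-1 tree decomposition is:
Bags: B1 = {b, d}  B2 = {b, e}  B3 = {a, e}  B4 = {a, c}  B5 = {c, g}  B6 = {f, g}
Tree: B1–B2, B2–B3, B3–B4, B4–B5, B5–B6
The largest bag has 2 vertices, giving width 1; this decomposition certifies tw(G) ≤ 1. Since G has at least one edge (e.g. d–b), it is not an edgeless graph, so tw(G) ≥ 1. Hence tw(G) = 1 exactly.

1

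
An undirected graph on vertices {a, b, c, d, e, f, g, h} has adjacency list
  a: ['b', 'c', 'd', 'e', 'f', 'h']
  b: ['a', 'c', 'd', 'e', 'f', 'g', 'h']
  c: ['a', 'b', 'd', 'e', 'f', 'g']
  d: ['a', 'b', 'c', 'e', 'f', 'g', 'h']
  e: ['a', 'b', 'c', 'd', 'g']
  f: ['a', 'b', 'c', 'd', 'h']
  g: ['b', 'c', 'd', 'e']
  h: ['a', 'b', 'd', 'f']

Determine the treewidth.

4

A width-4 tree decomposition is:
Bags: B1 = {a, b, c, d, e}  B2 = {a, b, c, d, f}  B3 = {b, c, d, e, g}  B4 = {a, b, d, f, h}
Tree: B1–B2, B1–B3, B2–B4
The largest bag has 5 vertices, giving width 4; this decomposition certifies tw(G) ≤ 4. On the other hand G contains the 5-clique {a, b, d, f, h}. A clique must lie in a single bag of any decomposition, so no decomposition can have width below 4. Therefore the treewidth is 4.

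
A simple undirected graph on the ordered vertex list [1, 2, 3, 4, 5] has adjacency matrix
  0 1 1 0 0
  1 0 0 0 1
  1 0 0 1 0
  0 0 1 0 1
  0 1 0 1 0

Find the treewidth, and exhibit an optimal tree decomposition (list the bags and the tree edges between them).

Treewidth 2.
One optimal decomposition is:
Bags: B1 = {1, 2, 3}  B2 = {2, 3, 4}  B3 = {2, 4, 5}
Tree: B1–B2, B2–B3

The largest bag has 3 vertices, giving width 2; this decomposition certifies tw(G) ≤ 2. The edges 2–1–3–4–5–2 form a cycle, so G is not a tree and its treewidth is at least 2. Combining the bounds, tw(G) = 2.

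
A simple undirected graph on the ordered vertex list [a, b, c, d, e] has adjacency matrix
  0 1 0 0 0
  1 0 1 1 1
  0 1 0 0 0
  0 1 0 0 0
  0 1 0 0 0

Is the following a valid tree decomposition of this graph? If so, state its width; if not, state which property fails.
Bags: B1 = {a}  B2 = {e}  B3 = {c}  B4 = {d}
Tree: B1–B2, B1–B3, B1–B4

A tree decomposition must satisfy three properties: every vertex lies in some bag; for every edge, both endpoints lie together in some bag; and for every vertex, the bags containing it form a connected subtree. Here vertex b appears in no bag, so the decomposition is invalid.

No — vertex b appears in no bag.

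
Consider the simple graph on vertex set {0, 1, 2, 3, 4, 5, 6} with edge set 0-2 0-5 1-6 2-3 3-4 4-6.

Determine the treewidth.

1

A width-1 tree decomposition is:
Bags: B1 = {1, 6}  B2 = {4, 6}  B3 = {3, 4}  B4 = {2, 3}  B5 = {0, 2}  B6 = {0, 5}
Tree: B1–B2, B2–B3, B3–B4, B4–B5, B5–B6
Every bag has size at most 2, so the width is 2 − 1 = 1 and tw(G) ≤ 1. Since G has at least one edge (e.g. 1–6), it is not an edgeless graph, so tw(G) ≥ 1. Combining the bounds, tw(G) = 1.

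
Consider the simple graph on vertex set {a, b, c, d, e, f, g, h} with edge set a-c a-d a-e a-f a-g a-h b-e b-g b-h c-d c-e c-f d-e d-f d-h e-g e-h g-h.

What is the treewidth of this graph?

3

A width-3 tree decomposition is:
Bags: B1 = {a, d, e, h}  B2 = {a, e, g, h}  B3 = {a, c, d, e}  B4 = {a, c, d, f}  B5 = {b, e, g, h}
Tree: B1–B2, B1–B3, B3–B4, B2–B5
Every bag has size at most 4, so the width is 4 − 1 = 3 and tw(G) ≤ 3. On the other hand G contains the 4-clique {a, d, e, h}. A clique must lie in a single bag of any decomposition, so no decomposition can have width below 3. The upper and lower bounds meet at 3, so that is the treewidth.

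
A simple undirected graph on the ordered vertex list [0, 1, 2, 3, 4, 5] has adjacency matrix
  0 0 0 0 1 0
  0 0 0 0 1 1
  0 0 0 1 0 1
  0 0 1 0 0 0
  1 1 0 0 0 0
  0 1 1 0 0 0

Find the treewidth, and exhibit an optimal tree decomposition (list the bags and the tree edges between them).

Each bag holds 2 vertices, so the decomposition has width 1, which upper-bounds the treewidth. Since G has at least one edge (e.g. 0–4), it is not an edgeless graph, so tw(G) ≥ 1. The upper and lower bounds meet at 1, so that is the treewidth.

Treewidth 1.
Bags: B1 = {0, 4}  B2 = {1, 4}  B3 = {1, 5}  B4 = {2, 5}  B5 = {2, 3}
Tree: B1–B2, B2–B3, B3–B4, B4–B5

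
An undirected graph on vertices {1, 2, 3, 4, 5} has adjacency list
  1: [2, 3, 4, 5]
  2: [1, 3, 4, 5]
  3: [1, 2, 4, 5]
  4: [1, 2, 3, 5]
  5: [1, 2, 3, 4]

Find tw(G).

A width-4 tree decomposition is:
Bags: B1 = {1, 2, 3, 4, 5}
Tree: (single bag)
A single bag containing all 5 vertices is trivially a valid decomposition of width 4. For the lower bound, the 5 vertices {1, 2, 3, 4, 5} are pairwise adjacent, and any tree decomposition puts a clique entirely inside one bag — forcing width ≥ 4. Hence tw(G) = 4 exactly.

4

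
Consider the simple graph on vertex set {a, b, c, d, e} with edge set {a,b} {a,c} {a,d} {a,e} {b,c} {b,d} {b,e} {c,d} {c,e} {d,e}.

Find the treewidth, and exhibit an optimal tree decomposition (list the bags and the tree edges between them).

Treewidth 4.
One such decomposition:
Bags: B1 = {a, b, c, d, e}
Tree: (single bag)

A single bag containing all 5 vertices is trivially a valid decomposition of width 4. For the lower bound, the 5 vertices {a, b, c, d, e} are pairwise adjacent, and any tree decomposition puts a clique entirely inside one bag — forcing width ≥ 4. The upper and lower bounds meet at 4, so that is the treewidth.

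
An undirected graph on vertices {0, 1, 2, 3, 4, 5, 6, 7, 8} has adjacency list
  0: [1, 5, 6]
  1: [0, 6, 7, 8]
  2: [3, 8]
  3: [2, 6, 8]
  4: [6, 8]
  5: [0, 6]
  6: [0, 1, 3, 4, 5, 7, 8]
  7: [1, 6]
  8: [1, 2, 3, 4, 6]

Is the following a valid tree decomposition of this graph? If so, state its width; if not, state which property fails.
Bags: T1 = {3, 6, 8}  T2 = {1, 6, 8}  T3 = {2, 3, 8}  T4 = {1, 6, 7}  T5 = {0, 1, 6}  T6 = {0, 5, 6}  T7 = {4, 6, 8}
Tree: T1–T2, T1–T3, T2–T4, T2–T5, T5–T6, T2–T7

Every vertex of G appears in some bag (union = {0, 1, 2, 3, 4, 5, 6, 7, 8}); every edge is covered by a bag; and for each vertex v the set of bags containing v is connected in the bag tree. The decomposition is therefore valid. The largest bag has 3 vertices, so the width is 2.

Yes; width 2.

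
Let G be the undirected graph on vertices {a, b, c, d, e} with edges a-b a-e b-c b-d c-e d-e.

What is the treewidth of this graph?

2

A width-2 tree decomposition is:
Bags: B1 = {b, d, e}  B2 = {b, c, e}  B3 = {a, b, e}
Tree: B1–B2, B2–B3
The largest bag has 3 vertices, giving width 2; this decomposition certifies tw(G) ≤ 2. The edges e–d–b–c–e form a cycle, so G is not a tree and its treewidth is at least 2. Hence tw(G) = 2 exactly.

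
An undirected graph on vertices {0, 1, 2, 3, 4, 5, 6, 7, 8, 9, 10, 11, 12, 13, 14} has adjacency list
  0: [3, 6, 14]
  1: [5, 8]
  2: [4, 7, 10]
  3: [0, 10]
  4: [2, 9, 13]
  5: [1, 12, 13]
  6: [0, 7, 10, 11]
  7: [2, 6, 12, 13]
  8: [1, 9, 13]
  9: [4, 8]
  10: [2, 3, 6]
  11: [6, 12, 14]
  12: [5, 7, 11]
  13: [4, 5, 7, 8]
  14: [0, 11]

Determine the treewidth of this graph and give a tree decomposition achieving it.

Each bag holds 4 vertices, so the decomposition has width 3, which upper-bounds the treewidth. For the lower bound: the 4 vertex sets {1,8,9}, {5}, {13}, {2,4,7,12} are disjoint, each induces a connected subgraph, and every pair is joined by at least one edge of G. Contracting each set to a single vertex therefore yields K_{4} as a minor, and since treewidth is minor-monotone, tw(G) ≥ tw(K_{4}) = 3. Hence tw(G) = 3 exactly.

Treewidth 3.
One optimal decomposition is:
Bags: B1 = {1, 5, 8, 9}  B2 = {5, 8, 9, 13}  B3 = {4, 5, 9, 13}  B4 = {4, 5, 12, 13}  B5 = {4, 7, 12, 13}  B6 = {2, 4, 7, 12}  B7 = {2, 7, 11, 12}  B8 = {2, 6, 7, 11}  B9 = {2, 6, 10, 11}  B10 = {6, 10, 11, 14}  B11 = {0, 6, 10, 14}  B12 = {0, 3, 10, 14}
Tree: B1–B2, B2–B3, B3–B4, B4–B5, B5–B6, B6–B7, B7–B8, B8–B9, B9–B10, B10–B11, B11–B12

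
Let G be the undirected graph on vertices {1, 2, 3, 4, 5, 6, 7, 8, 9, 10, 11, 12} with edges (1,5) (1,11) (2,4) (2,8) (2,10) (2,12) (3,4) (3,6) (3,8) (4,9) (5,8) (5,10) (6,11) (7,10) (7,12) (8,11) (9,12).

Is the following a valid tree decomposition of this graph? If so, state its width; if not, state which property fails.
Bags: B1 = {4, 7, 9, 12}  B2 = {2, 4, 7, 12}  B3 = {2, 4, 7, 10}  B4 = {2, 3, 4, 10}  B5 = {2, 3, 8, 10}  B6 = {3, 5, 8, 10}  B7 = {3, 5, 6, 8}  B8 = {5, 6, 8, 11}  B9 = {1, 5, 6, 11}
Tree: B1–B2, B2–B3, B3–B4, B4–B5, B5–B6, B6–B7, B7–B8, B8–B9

Checking the three conditions: (i) the bags cover all of {1, 2, 3, 4, 5, 6, 7, 8, 9, 10, 11, 12}; (ii) for each edge, some bag contains both endpoints; (iii) the bags containing any fixed vertex form a subtree. All hold, so the decomposition is valid with width 4 − 1 = 3.

Yes; width 3.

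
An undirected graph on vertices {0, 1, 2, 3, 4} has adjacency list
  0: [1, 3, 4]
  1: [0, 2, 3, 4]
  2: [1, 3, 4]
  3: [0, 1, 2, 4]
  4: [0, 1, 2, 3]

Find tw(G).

A width-3 tree decomposition is:
Bags: B1 = {1, 2, 3, 4}  B2 = {0, 1, 3, 4}
Tree: B1–B2
The largest bag has 4 vertices, giving width 3; this decomposition certifies tw(G) ≤ 3. For the lower bound, the 4 vertices {0, 1, 3, 4} are pairwise adjacent, and any tree decomposition puts a clique entirely inside one bag — forcing width ≥ 3. Combining the bounds, tw(G) = 3.

3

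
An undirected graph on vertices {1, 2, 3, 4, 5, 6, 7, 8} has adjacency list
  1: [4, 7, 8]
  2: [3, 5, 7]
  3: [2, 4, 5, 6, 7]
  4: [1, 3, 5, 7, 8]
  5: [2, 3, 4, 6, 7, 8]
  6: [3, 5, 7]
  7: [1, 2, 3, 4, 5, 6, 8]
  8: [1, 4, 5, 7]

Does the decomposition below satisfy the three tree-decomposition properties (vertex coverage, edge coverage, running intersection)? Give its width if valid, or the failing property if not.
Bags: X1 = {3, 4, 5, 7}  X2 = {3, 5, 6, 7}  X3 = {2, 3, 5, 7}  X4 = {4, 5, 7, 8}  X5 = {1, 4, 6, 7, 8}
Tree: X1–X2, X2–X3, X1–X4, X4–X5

A tree decomposition must satisfy three properties: every vertex lies in some bag; for every edge, both endpoints lie together in some bag; and for every vertex, the bags containing it form a connected subtree. Here bags containing vertex 6 are not connected in the tree, so the decomposition is invalid.

No — bags containing vertex 6 are not connected in the tree.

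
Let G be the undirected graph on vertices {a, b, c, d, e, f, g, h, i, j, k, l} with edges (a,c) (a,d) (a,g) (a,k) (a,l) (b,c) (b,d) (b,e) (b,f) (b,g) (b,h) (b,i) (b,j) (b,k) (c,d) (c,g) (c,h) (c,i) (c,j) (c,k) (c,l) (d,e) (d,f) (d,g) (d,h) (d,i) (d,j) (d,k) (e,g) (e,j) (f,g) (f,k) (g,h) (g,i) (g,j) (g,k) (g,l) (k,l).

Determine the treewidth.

4

A width-4 tree decomposition is:
Bags: B1 = {b, c, d, g, j}  B2 = {b, c, d, g, k}  B3 = {b, c, d, g, i}  B4 = {a, c, d, g, k}  B5 = {b, d, e, g, j}  B6 = {b, c, d, g, h}  B7 = {b, d, f, g, k}  B8 = {a, c, g, k, l}
Tree: B1–B2, B1–B3, B2–B4, B1–B5, B3–B6, B2–B7, B4–B8
Every bag has size at most 5, so the width is 5 − 1 = 4 and tw(G) ≤ 4. Conversely, {a, c, d, g, k} is a clique of size 5, and the vertices of any clique must share a bag in every tree decomposition; so some bag has ≥ 5 vertices and tw(G) ≥ 4. Combining the bounds, tw(G) = 4.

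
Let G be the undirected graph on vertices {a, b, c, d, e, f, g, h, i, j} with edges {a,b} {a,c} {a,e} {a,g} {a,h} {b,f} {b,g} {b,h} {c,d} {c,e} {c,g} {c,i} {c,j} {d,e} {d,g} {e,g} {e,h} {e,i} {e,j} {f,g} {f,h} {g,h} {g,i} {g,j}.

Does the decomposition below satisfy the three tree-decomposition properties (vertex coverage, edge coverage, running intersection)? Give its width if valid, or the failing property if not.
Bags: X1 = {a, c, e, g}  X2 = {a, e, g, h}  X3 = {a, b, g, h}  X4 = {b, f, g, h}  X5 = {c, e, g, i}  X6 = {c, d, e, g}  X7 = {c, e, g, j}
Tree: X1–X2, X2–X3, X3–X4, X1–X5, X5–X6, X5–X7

Yes; width 3.

Checking the three conditions: (i) the bags cover all of {a, b, c, d, e, f, g, h, i, j}; (ii) for each edge, some bag contains both endpoints; (iii) the bags containing any fixed vertex form a subtree. All hold, so the decomposition is valid with width 4 − 1 = 3.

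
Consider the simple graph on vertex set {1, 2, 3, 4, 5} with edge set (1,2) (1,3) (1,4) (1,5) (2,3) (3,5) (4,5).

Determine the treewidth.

2

A width-2 tree decomposition is:
Bags: B1 = {1, 3, 5}  B2 = {1, 4, 5}  B3 = {1, 2, 3}
Tree: B1–B2, B1–B3
Every bag has size at most 3, so the width is 3 − 1 = 2 and tw(G) ≤ 2. For the lower bound, the 3 vertices {1, 2, 3} are pairwise adjacent, and any tree decomposition puts a clique entirely inside one bag — forcing width ≥ 2. Combining the bounds, tw(G) = 2.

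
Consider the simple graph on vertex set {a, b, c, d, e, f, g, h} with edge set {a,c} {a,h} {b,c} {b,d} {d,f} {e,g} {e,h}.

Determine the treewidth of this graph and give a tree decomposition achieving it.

Treewidth 1.
Bags: B1 = {d, f}  B2 = {b, d}  B3 = {b, c}  B4 = {a, c}  B5 = {a, h}  B6 = {e, h}  B7 = {e, g}
Tree: B1–B2, B2–B3, B3–B4, B4–B5, B5–B6, B6–B7

The largest bag has 2 vertices, giving width 1; this decomposition certifies tw(G) ≤ 1. G has an edge, so its treewidth is at least 1. Hence tw(G) = 1 exactly.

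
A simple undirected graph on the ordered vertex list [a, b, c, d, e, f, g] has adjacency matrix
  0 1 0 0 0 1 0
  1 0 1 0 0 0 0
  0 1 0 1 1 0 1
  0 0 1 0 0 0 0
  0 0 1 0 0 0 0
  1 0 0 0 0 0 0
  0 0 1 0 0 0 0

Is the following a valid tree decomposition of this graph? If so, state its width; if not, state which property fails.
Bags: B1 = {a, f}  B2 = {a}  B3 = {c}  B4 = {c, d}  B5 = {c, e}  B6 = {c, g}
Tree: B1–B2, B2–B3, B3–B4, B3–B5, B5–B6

A tree decomposition must satisfy three properties: every vertex lies in some bag; for every edge, both endpoints lie together in some bag; and for every vertex, the bags containing it form a connected subtree. Here vertex b appears in no bag, so the decomposition is invalid.

No — vertex b appears in no bag.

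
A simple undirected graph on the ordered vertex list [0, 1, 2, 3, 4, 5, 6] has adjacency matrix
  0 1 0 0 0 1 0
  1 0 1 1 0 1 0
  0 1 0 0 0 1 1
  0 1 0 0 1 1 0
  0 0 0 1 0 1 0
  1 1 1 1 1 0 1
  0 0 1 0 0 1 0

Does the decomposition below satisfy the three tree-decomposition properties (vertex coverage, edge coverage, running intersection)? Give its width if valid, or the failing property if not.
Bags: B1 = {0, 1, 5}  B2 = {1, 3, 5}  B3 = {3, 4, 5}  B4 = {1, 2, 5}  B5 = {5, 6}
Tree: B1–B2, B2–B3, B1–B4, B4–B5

A tree decomposition must satisfy three properties: every vertex lies in some bag; for every edge, both endpoints lie together in some bag; and for every vertex, the bags containing it form a connected subtree. Here edge (2,6) lies in no bag, so the decomposition is invalid.

No — edge (2,6) lies in no bag.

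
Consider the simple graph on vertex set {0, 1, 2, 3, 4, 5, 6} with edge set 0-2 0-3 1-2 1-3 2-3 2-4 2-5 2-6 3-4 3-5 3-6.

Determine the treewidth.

2

A width-2 tree decomposition is:
Bags: B1 = {0, 2, 3}  B2 = {2, 3, 6}  B3 = {2, 3, 5}  B4 = {1, 2, 3}  B5 = {2, 3, 4}
Tree: B1–B2, B1–B3, B2–B4, B1–B5
Every bag has size at most 3, so the width is 3 − 1 = 2 and tw(G) ≤ 2. For the lower bound, the 3 vertices {0, 2, 3} are pairwise adjacent, and any tree decomposition puts a clique entirely inside one bag — forcing width ≥ 2. Therefore the treewidth is 2.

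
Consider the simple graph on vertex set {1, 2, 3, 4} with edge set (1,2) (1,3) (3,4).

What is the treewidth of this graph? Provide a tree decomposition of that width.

Every bag has size at most 2, so the width is 2 − 1 = 1 and tw(G) ≤ 1. G has an edge, so its treewidth is at least 1. Combining the bounds, tw(G) = 1.

Treewidth 1.
One optimal decomposition is:
Bags: B1 = {3, 4}  B2 = {1, 3}  B3 = {1, 2}
Tree: B1–B2, B2–B3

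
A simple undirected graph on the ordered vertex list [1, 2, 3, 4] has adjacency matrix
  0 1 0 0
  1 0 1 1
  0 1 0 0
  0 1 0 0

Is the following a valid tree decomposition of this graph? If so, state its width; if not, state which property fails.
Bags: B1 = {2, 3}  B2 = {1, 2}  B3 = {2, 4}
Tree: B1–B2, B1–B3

Yes; width 1.

Every vertex of G appears in some bag (union = {1, 2, 3, 4}); every edge is covered by a bag; and for each vertex v the set of bags containing v is connected in the bag tree. The decomposition is therefore valid. The largest bag has 2 vertices, so the width is 1.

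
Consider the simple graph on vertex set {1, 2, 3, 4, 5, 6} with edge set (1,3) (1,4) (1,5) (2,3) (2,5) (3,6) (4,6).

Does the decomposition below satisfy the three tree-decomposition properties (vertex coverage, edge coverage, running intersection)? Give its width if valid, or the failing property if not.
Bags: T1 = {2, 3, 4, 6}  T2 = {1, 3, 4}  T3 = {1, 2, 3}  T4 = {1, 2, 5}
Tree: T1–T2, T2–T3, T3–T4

A tree decomposition must satisfy three properties: every vertex lies in some bag; for every edge, both endpoints lie together in some bag; and for every vertex, the bags containing it form a connected subtree. Here bags containing vertex 2 are not connected in the tree, so the decomposition is invalid.

No — bags containing vertex 2 are not connected in the tree.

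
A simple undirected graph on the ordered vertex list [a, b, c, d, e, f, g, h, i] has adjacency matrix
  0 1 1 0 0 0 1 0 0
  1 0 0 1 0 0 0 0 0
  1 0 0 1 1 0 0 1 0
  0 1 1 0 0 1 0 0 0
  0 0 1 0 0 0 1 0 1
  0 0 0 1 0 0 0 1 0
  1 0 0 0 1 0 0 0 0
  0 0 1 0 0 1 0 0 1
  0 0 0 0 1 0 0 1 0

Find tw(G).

3

A width-3 tree decomposition is:
Bags: B1 = {a, b, d, f}  B2 = {a, c, d, f}  B3 = {a, c, f, h}  B4 = {a, c, g, h}  B5 = {c, e, g, h}  B6 = {e, g, h, i}
Tree: B1–B2, B2–B3, B3–B4, B4–B5, B5–B6
Each bag holds 4 vertices, so the decomposition has width 3, which upper-bounds the treewidth. For the lower bound: the 4 vertex sets {b,d,f}, {a}, {c}, {e,g,h,i} are disjoint, each induces a connected subgraph, and every pair is joined by at least one edge of G. Contracting each set to a single vertex therefore yields K_{4} as a minor, and since treewidth is minor-monotone, tw(G) ≥ tw(K_{4}) = 3. Therefore the treewidth is 3.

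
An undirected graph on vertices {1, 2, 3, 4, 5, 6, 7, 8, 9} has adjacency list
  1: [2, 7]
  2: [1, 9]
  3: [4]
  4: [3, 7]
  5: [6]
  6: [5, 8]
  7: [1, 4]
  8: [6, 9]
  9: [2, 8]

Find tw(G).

A width-1 tree decomposition is:
Bags: B1 = {3, 4}  B2 = {4, 7}  B3 = {1, 7}  B4 = {1, 2}  B5 = {2, 9}  B6 = {8, 9}  B7 = {6, 8}  B8 = {5, 6}
Tree: B1–B2, B2–B3, B3–B4, B4–B5, B5–B6, B6–B7, B7–B8
Every bag has size at most 2, so the width is 2 − 1 = 1 and tw(G) ≤ 1. Any graph with an edge has treewidth ≥ 1, and G has the edge 3–4. Combining the bounds, tw(G) = 1.

1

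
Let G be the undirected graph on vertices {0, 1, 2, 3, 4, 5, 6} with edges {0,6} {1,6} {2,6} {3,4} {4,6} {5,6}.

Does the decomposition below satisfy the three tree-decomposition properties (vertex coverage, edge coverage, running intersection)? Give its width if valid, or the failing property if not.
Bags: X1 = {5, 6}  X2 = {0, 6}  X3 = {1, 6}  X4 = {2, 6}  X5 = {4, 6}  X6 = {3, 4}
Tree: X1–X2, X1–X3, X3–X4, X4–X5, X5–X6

Yes; width 1.

Vertex coverage: the bags together contain {0, 1, 2, 3, 4, 5, 6}, the full vertex set. Edge coverage: each edge of G has both endpoints in at least one bag. Running intersection: for every vertex, the bags containing it form a connected subtree. All three properties hold, so this is a valid tree decomposition of width max|bag| − 1 = 1, and hence tw(G) ≤ 1.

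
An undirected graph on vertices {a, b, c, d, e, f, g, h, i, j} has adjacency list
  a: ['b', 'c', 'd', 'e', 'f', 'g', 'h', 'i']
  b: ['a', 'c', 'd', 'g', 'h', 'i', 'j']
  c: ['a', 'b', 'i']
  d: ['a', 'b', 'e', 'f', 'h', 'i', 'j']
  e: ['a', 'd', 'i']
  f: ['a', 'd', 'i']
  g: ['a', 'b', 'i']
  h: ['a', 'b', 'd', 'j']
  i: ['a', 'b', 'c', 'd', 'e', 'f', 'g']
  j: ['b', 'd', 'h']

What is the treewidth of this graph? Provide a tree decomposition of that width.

Treewidth 3.
One such decomposition:
Bags: B1 = {a, b, d, i}  B2 = {a, b, d, h}  B3 = {a, d, e, i}  B4 = {a, b, c, i}  B5 = {a, b, g, i}  B6 = {a, d, f, i}  B7 = {b, d, h, j}
Tree: B1–B2, B1–B3, B1–B4, B1–B5, B1–B6, B2–B7

Each bag holds 4 vertices, so the decomposition has width 3, which upper-bounds the treewidth. On the other hand G contains the 4-clique {b, d, h, j}. A clique must lie in a single bag of any decomposition, so no decomposition can have width below 3. Therefore the treewidth is 3.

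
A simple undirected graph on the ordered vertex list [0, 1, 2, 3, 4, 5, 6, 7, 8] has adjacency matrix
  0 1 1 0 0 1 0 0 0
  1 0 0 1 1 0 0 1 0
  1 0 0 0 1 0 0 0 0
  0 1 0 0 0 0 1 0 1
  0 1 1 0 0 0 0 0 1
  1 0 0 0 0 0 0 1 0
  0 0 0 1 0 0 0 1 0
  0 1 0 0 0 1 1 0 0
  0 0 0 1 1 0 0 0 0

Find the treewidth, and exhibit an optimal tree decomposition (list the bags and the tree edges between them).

The largest bag has 4 vertices, giving width 3; this decomposition certifies tw(G) ≤ 3. For the lower bound: the 4 vertex sets {3,6,8}, {4}, {1}, {0,2,5,7} are disjoint, each induces a connected subgraph, and every pair is joined by at least one edge of G. Contracting each set to a single vertex therefore yields K_{4} as a minor, and since treewidth is minor-monotone, tw(G) ≥ tw(K_{4}) = 3. Therefore the treewidth is 3.

Treewidth 3.
One such decomposition:
Bags: B1 = {3, 4, 6, 8}  B2 = {1, 3, 4, 6}  B3 = {1, 4, 6, 7}  B4 = {1, 2, 4, 7}  B5 = {0, 1, 2, 7}  B6 = {0, 2, 5, 7}
Tree: B1–B2, B2–B3, B3–B4, B4–B5, B5–B6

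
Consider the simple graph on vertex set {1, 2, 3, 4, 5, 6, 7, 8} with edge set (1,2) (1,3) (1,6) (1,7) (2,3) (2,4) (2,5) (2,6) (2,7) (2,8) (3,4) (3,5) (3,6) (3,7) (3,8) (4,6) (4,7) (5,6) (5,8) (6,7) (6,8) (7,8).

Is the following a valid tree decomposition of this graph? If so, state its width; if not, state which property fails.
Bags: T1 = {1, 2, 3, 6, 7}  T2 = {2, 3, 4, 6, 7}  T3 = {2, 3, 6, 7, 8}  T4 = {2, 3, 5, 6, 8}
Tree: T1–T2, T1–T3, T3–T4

Yes; width 4.

Vertex coverage: the bags together contain {1, 2, 3, 4, 5, 6, 7, 8}, the full vertex set. Edge coverage: each edge of G has both endpoints in at least one bag. Running intersection: for every vertex, the bags containing it form a connected subtree. All three properties hold, so this is a valid tree decomposition of width max|bag| − 1 = 4, and hence tw(G) ≤ 4.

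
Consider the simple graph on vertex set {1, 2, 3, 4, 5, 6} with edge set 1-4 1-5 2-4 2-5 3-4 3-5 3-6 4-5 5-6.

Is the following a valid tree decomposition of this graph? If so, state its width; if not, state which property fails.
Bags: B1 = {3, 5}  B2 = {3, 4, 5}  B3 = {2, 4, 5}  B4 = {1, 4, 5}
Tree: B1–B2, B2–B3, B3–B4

No — vertex 6 appears in no bag.

A tree decomposition must satisfy three properties: every vertex lies in some bag; for every edge, both endpoints lie together in some bag; and for every vertex, the bags containing it form a connected subtree. Here vertex 6 appears in no bag, so the decomposition is invalid.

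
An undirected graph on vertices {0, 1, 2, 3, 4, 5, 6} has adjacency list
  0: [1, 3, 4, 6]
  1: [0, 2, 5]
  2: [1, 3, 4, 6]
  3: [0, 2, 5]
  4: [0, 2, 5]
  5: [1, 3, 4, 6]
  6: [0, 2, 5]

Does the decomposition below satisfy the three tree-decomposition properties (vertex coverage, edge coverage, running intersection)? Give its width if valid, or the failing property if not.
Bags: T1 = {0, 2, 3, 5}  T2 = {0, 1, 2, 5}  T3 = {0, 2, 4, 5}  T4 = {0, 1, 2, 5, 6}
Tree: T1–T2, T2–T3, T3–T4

A tree decomposition must satisfy three properties: every vertex lies in some bag; for every edge, both endpoints lie together in some bag; and for every vertex, the bags containing it form a connected subtree. Here bags containing vertex 1 are not connected in the tree, so the decomposition is invalid.

No — bags containing vertex 1 are not connected in the tree.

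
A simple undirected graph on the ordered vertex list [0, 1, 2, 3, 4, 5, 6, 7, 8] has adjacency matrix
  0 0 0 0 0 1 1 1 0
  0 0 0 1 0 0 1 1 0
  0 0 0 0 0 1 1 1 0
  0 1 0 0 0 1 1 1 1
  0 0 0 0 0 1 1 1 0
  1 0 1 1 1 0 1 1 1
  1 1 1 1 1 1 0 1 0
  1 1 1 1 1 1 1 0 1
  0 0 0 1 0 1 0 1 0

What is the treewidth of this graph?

3

A width-3 tree decomposition is:
Bags: B1 = {3, 5, 6, 7}  B2 = {1, 3, 6, 7}  B3 = {0, 5, 6, 7}  B4 = {3, 5, 7, 8}  B5 = {4, 5, 6, 7}  B6 = {2, 5, 6, 7}
Tree: B1–B2, B1–B3, B1–B4, B1–B5, B5–B6
Each bag holds 4 vertices, so the decomposition has width 3, which upper-bounds the treewidth. Conversely, {1, 3, 6, 7} is a clique of size 4, and the vertices of any clique must share a bag in every tree decomposition; so some bag has ≥ 4 vertices and tw(G) ≥ 3. Combining the bounds, tw(G) = 3.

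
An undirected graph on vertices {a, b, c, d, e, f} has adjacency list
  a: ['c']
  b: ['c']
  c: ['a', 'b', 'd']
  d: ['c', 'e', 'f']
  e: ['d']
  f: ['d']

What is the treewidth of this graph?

1

A width-1 tree decomposition is:
Bags: B1 = {c, d}  B2 = {a, c}  B3 = {b, c}  B4 = {d, f}  B5 = {d, e}
Tree: B1–B2, B1–B3, B1–B4, B1–B5
Every bag has size at most 2, so the width is 2 − 1 = 1 and tw(G) ≤ 1. G has an edge, so its treewidth is at least 1. Combining the bounds, tw(G) = 1.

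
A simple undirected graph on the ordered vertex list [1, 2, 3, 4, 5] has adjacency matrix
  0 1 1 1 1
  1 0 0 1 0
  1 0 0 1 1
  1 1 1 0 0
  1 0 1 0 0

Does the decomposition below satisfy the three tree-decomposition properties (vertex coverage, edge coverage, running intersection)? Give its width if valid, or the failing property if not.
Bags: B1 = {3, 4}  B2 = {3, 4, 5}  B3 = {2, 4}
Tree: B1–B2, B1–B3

A tree decomposition must satisfy three properties: every vertex lies in some bag; for every edge, both endpoints lie together in some bag; and for every vertex, the bags containing it form a connected subtree. Here vertex 1 appears in no bag, so the decomposition is invalid.

No — vertex 1 appears in no bag.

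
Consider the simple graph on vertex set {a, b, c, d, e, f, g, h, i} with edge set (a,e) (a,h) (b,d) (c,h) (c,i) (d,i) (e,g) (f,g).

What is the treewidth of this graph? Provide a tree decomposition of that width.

Each bag holds 2 vertices, so the decomposition has width 1, which upper-bounds the treewidth. G has an edge, so its treewidth is at least 1. The upper and lower bounds meet at 1, so that is the treewidth.

Treewidth 1.
Bags: B1 = {f, g}  B2 = {e, g}  B3 = {a, e}  B4 = {a, h}  B5 = {c, h}  B6 = {c, i}  B7 = {d, i}  B8 = {b, d}
Tree: B1–B2, B2–B3, B3–B4, B4–B5, B5–B6, B6–B7, B7–B8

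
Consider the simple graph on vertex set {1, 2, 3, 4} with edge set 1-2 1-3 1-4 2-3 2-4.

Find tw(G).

2

A width-2 tree decomposition is:
Bags: B1 = {1, 2, 4}  B2 = {1, 2, 3}
Tree: B1–B2
Every bag has size at most 3, so the width is 3 − 1 = 2 and tw(G) ≤ 2. On the other hand G contains the 3-clique {1, 2, 3}. A clique must lie in a single bag of any decomposition, so no decomposition can have width below 2. Therefore the treewidth is 2.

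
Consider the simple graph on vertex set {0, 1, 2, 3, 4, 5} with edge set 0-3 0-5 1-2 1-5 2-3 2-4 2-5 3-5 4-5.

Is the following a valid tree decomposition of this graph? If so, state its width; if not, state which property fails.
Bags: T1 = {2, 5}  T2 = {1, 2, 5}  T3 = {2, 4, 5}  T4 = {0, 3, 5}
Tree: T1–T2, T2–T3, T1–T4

No — edge (3,2) lies in no bag.

A tree decomposition must satisfy three properties: every vertex lies in some bag; for every edge, both endpoints lie together in some bag; and for every vertex, the bags containing it form a connected subtree. Here edge (3,2) lies in no bag, so the decomposition is invalid.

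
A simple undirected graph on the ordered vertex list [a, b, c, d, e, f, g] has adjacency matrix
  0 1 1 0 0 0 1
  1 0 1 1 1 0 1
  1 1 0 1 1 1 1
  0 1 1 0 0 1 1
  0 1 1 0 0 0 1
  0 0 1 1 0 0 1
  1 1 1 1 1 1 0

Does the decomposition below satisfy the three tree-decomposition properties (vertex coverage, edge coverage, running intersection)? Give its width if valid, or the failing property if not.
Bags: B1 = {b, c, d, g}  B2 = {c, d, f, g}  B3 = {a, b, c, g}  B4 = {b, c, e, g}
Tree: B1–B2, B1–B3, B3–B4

Every vertex of G appears in some bag (union = {a, b, c, d, e, f, g}); every edge is covered by a bag; and for each vertex v the set of bags containing v is connected in the bag tree. The decomposition is therefore valid. The largest bag has 4 vertices, so the width is 3.

Yes; width 3.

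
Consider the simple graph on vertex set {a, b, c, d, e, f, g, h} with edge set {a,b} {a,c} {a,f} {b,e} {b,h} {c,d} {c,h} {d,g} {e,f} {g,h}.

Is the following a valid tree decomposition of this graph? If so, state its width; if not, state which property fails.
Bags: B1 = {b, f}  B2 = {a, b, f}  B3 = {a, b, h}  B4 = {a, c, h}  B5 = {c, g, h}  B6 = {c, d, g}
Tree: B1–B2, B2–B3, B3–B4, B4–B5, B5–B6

No — vertex e appears in no bag.

A tree decomposition must satisfy three properties: every vertex lies in some bag; for every edge, both endpoints lie together in some bag; and for every vertex, the bags containing it form a connected subtree. Here vertex e appears in no bag, so the decomposition is invalid.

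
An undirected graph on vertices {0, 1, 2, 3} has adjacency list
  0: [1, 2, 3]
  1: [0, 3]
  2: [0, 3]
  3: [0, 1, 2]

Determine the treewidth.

A width-2 tree decomposition is:
Bags: B1 = {0, 1, 3}  B2 = {0, 2, 3}
Tree: B1–B2
Every bag has size at most 3, so the width is 3 − 1 = 2 and tw(G) ≤ 2. Conversely, {0, 1, 3} is a clique of size 3, and the vertices of any clique must share a bag in every tree decomposition; so some bag has ≥ 3 vertices and tw(G) ≥ 2. The upper and lower bounds meet at 2, so that is the treewidth.

2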